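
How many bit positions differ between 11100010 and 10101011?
XOR = 01001001, count of 1s = 3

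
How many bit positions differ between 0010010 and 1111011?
XOR = 1101001, count of 1s = 4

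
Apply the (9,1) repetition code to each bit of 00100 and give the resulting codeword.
Repeat each bit 9× and concatenate:
0→000000000  0→000000000  1→111111111  0→000000000  0→000000000
Codeword = 000000000000000000111111111000000000000000000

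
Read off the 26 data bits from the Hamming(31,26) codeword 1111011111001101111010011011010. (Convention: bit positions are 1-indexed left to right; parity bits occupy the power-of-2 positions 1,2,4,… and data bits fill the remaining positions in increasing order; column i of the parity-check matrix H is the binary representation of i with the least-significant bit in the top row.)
Parity bits occupy power-of-2 positions; data bits are at positions {3,5,6,7,9,10,11,12,13,14,15,17,18,19,20,21,22,23,24,25,26,27,28,29,30,31} (1-indexed).
Extract: c[3]=1 c[5]=0 c[6]=1 c[7]=1 c[9]=1 c[10]=1 c[11]=0 c[12]=0 c[13]=1 c[14]=1 c[15]=0 c[17]=1 c[18]=1 c[19]=1 c[20]=0 c[21]=1 c[22]=0 c[23]=0 c[24]=1 c[25]=1 c[26]=0 c[27]=1 c[28]=1 c[29]=0 c[30]=1 c[31]=0
Data = 10111100110111010011011010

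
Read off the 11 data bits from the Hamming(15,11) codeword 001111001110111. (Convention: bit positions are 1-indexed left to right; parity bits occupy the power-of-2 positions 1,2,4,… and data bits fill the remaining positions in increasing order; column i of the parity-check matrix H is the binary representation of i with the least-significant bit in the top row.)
Parity bits occupy power-of-2 positions; data bits are at positions {3,5,6,7,9,10,11,12,13,14,15} (1-indexed).
Extract: c[3]=1 c[5]=1 c[6]=1 c[7]=0 c[9]=1 c[10]=1 c[11]=1 c[12]=0 c[13]=1 c[14]=1 c[15]=1
Data = 11101110111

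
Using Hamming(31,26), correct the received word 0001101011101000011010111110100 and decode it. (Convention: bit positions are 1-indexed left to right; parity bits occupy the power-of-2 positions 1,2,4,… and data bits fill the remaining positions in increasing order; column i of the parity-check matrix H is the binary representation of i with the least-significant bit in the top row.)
Syndrome s = H · r^T (mod 2), r = 0001101011101000011010111110100:
  s[0] = (1010101010101010101010101010101)·(0001101011101000011010111110100) mod 2 = 0+0+0+0+1+0+1+0+1+0+1+0+1+0+0+0+0+0+1+0+1+0+1+0+1+0+1+0+1+0+0 mod 2 = 1
  s[1] = (0110011001100110011001100110011)·(0001101011101000011010111110100) mod 2 = 0+0+0+0+0+0+1+0+0+1+1+0+0+0+0+0+0+1+1+0+0+0+1+0+0+1+1+0+0+0+0 mod 2 = 0
  s[2] = (0001111000011110000111100001111)·(0001101011101000011010111110100) mod 2 = 0+0+0+1+1+0+1+0+0+0+0+0+1+0+0+0+0+0+0+0+1+0+1+0+0+0+0+0+1+0+0 mod 2 = 1
  s[3] = (0000000111111110000000011111111)·(0001101011101000011010111110100) mod 2 = 0+0+0+0+0+0+0+0+1+1+1+0+1+0+0+0+0+0+0+0+0+0+0+1+1+1+1+0+1+0+0 mod 2 = 1
  s[4] = (0000000000000001111111111111111)·(0001101011101000011010111110100) mod 2 = 0+0+0+0+0+0+0+0+0+0+0+0+0+0+0+0+0+1+1+0+1+0+1+1+1+1+1+0+1+0+0 mod 2 = 1
Syndrome = 10111
Column 29 of H equals this syndrome → error at bit 29 (1-indexed).
Flip bit 29: 0001101011101000011010111110100 → 0001101011101000011010111110000
Extract data bits at positions {3,5,6,7,9,10,11,12,13,14,15,17,18,19,20,21,22,23,24,25,26,27,28,29,30,31}: 01011110100011010111110000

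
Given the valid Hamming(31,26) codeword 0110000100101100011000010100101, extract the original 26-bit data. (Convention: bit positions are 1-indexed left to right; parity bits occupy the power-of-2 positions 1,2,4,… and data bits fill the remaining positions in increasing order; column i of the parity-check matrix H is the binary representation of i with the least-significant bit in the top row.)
Parity bits occupy power-of-2 positions; data bits are at positions {3,5,6,7,9,10,11,12,13,14,15,17,18,19,20,21,22,23,24,25,26,27,28,29,30,31} (1-indexed).
Extract: c[3]=1 c[5]=0 c[6]=0 c[7]=0 c[9]=0 c[10]=0 c[11]=1 c[12]=0 c[13]=1 c[14]=1 c[15]=0 c[17]=0 c[18]=1 c[19]=1 c[20]=0 c[21]=0 c[22]=0 c[23]=0 c[24]=1 c[25]=0 c[26]=1 c[27]=0 c[28]=0 c[29]=1 c[30]=0 c[31]=1
Data = 10000010110011000010100101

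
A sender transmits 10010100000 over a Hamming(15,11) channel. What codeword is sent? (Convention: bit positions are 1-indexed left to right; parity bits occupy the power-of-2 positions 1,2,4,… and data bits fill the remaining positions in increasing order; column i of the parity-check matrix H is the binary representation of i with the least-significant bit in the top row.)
Codeword c = d · G (mod 2), d = 10010100000:
  c[0] = d·G[:,0] = (10010100000)·(11011010101) mod 2 = 1+0+0+1+0+0+0+0+0+0+0 mod 2 = 0
  c[1] = d·G[:,1] = (10010100000)·(10110110011) mod 2 = 1+0+0+1+0+1+0+0+0+0+0 mod 2 = 1
  c[2] = d·G[:,2] = (10010100000)·(10000000000) mod 2 = 1+0+0+0+0+0+0+0+0+0+0 mod 2 = 1
  c[3] = d·G[:,3] = (10010100000)·(01110001111) mod 2 = 0+0+0+1+0+0+0+0+0+0+0 mod 2 = 1
  c[4] = d·G[:,4] = (10010100000)·(01000000000) mod 2 = 0+0+0+0+0+0+0+0+0+0+0 mod 2 = 0
  c[5] = d·G[:,5] = (10010100000)·(00100000000) mod 2 = 0+0+0+0+0+0+0+0+0+0+0 mod 2 = 0
  c[6] = d·G[:,6] = (10010100000)·(00010000000) mod 2 = 0+0+0+1+0+0+0+0+0+0+0 mod 2 = 1
  c[7] = d·G[:,7] = (10010100000)·(00001111111) mod 2 = 0+0+0+0+0+1+0+0+0+0+0 mod 2 = 1
  c[8] = d·G[:,8] = (10010100000)·(00001000000) mod 2 = 0+0+0+0+0+0+0+0+0+0+0 mod 2 = 0
  c[9] = d·G[:,9] = (10010100000)·(00000100000) mod 2 = 0+0+0+0+0+1+0+0+0+0+0 mod 2 = 1
  c[10] = d·G[:,10] = (10010100000)·(00000010000) mod 2 = 0+0+0+0+0+0+0+0+0+0+0 mod 2 = 0
  c[11] = d·G[:,11] = (10010100000)·(00000001000) mod 2 = 0+0+0+0+0+0+0+0+0+0+0 mod 2 = 0
  c[12] = d·G[:,12] = (10010100000)·(00000000100) mod 2 = 0+0+0+0+0+0+0+0+0+0+0 mod 2 = 0
  c[13] = d·G[:,13] = (10010100000)·(00000000010) mod 2 = 0+0+0+0+0+0+0+0+0+0+0 mod 2 = 0
  c[14] = d·G[:,14] = (10010100000)·(00000000001) mod 2 = 0+0+0+0+0+0+0+0+0+0+0 mod 2 = 0
Codeword = 011100110100000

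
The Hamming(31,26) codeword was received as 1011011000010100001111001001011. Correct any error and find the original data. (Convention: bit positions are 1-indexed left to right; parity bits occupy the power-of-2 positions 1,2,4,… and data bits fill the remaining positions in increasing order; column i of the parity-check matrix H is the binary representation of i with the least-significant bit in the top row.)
Syndrome s = H · r^T (mod 2), r = 1011011000010100001111001001011:
  s[0] = (1010101010101010101010101010101)·(1011011000010100001111001001011) mod 2 = 1+0+1+0+0+0+1+0+0+0+0+0+0+0+0+0+0+0+1+0+1+0+0+0+1+0+0+0+0+0+1 mod 2 = 1
  s[1] = (0110011001100110011001100110011)·(1011011000010100001111001001011) mod 2 = 0+0+1+0+0+1+1+0+0+0+0+0+0+1+0+0+0+0+1+0+0+1+0+0+0+0+0+0+0+1+1 mod 2 = 0
  s[2] = (0001111000011110000111100001111)·(1011011000010100001111001001011) mod 2 = 0+0+0+1+0+1+1+0+0+0+0+1+0+1+0+0+0+0+0+1+1+1+0+0+0+0+0+1+0+1+1 mod 2 = 1
  s[3] = (0000000111111110000000011111111)·(1011011000010100001111001001011) mod 2 = 0+0+0+0+0+0+0+0+0+0+0+1+0+1+0+0+0+0+0+0+0+0+0+0+1+0+0+1+0+1+1 mod 2 = 0
  s[4] = (0000000000000001111111111111111)·(1011011000010100001111001001011) mod 2 = 0+0+0+0+0+0+0+0+0+0+0+0+0+0+0+0+0+0+1+1+1+1+0+0+1+0+0+1+0+1+1 mod 2 = 0
Syndrome = 10100
Column 5 of H equals this syndrome → error at bit 5 (1-indexed).
Flip bit 5: 1011011000010100001111001001011 → 1011111000010100001111001001011
Extract data bits at positions {3,5,6,7,9,10,11,12,13,14,15,17,18,19,20,21,22,23,24,25,26,27,28,29,30,31}: 11110001010001111001001011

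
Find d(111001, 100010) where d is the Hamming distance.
XOR = 011011, count of 1s = 4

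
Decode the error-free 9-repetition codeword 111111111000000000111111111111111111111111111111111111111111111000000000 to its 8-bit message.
Split into 9-bit blocks: 111111111 000000000 111111111 111111111 111111111 111111111 111111111 000000000
Data = 10111110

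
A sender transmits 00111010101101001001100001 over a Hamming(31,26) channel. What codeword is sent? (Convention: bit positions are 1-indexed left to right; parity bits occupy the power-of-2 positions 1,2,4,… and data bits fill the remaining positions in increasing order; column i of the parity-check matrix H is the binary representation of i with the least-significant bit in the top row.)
Codeword c = d · G (mod 2), d = 00111010101101001001100001:
  c[0] = d·G[:,0] = (00111010101101001001100001)·(11011010101101010101010101) mod 2 = 0+0+0+1+1+0+1+0+1+0+1+1+0+1+0+0+0+0+0+1+0+0+0+0+0+1 mod 2 = 1
  c[1] = d·G[:,1] = (00111010101101001001100001)·(10110110011011001100110011) mod 2 = 0+0+1+1+0+0+1+0+0+0+1+0+0+1+0+0+1+0+0+0+1+0+0+0+0+1 mod 2 = 0
  c[2] = d·G[:,2] = (00111010101101001001100001)·(10000000000000000000000000) mod 2 = 0+0+0+0+0+0+0+0+0+0+0+0+0+0+0+0+0+0+0+0+0+0+0+0+0+0 mod 2 = 0
  c[3] = d·G[:,3] = (00111010101101001001100001)·(01110001111000111100001111) mod 2 = 0+0+1+1+0+0+0+0+1+0+1+0+0+0+0+0+1+0+0+0+0+0+0+0+0+1 mod 2 = 0
  c[4] = d·G[:,4] = (00111010101101001001100001)·(01000000000000000000000000) mod 2 = 0+0+0+0+0+0+0+0+0+0+0+0+0+0+0+0+0+0+0+0+0+0+0+0+0+0 mod 2 = 0
  c[5] = d·G[:,5] = (00111010101101001001100001)·(00100000000000000000000000) mod 2 = 0+0+1+0+0+0+0+0+0+0+0+0+0+0+0+0+0+0+0+0+0+0+0+0+0+0 mod 2 = 1
  c[6] = d·G[:,6] = (00111010101101001001100001)·(00010000000000000000000000) mod 2 = 0+0+0+1+0+0+0+0+0+0+0+0+0+0+0+0+0+0+0+0+0+0+0+0+0+0 mod 2 = 1
  c[7] = d·G[:,7] = (00111010101101001001100001)·(00001111111000000011111111) mod 2 = 0+0+0+0+1+0+1+0+1+0+1+0+0+0+0+0+0+0+0+1+1+0+0+0+0+1 mod 2 = 1
  c[8] = d·G[:,8] = (00111010101101001001100001)·(00001000000000000000000000) mod 2 = 0+0+0+0+1+0+0+0+0+0+0+0+0+0+0+0+0+0+0+0+0+0+0+0+0+0 mod 2 = 1
  c[9] = d·G[:,9] = (00111010101101001001100001)·(00000100000000000000000000) mod 2 = 0+0+0+0+0+0+0+0+0+0+0+0+0+0+0+0+0+0+0+0+0+0+0+0+0+0 mod 2 = 0
  c[10] = d·G[:,10] = (00111010101101001001100001)·(00000010000000000000000000) mod 2 = 0+0+0+0+0+0+1+0+0+0+0+0+0+0+0+0+0+0+0+0+0+0+0+0+0+0 mod 2 = 1
  c[11] = d·G[:,11] = (00111010101101001001100001)·(00000001000000000000000000) mod 2 = 0+0+0+0+0+0+0+0+0+0+0+0+0+0+0+0+0+0+0+0+0+0+0+0+0+0 mod 2 = 0
  c[12] = d·G[:,12] = (00111010101101001001100001)·(00000000100000000000000000) mod 2 = 0+0+0+0+0+0+0+0+1+0+0+0+0+0+0+0+0+0+0+0+0+0+0+0+0+0 mod 2 = 1
  c[13] = d·G[:,13] = (00111010101101001001100001)·(00000000010000000000000000) mod 2 = 0+0+0+0+0+0+0+0+0+0+0+0+0+0+0+0+0+0+0+0+0+0+0+0+0+0 mod 2 = 0
  c[14] = d·G[:,14] = (00111010101101001001100001)·(00000000001000000000000000) mod 2 = 0+0+0+0+0+0+0+0+0+0+1+0+0+0+0+0+0+0+0+0+0+0+0+0+0+0 mod 2 = 1
  c[15] = d·G[:,15] = (00111010101101001001100001)·(00000000000111111111111111) mod 2 = 0+0+0+0+0+0+0+0+0+0+0+1+0+1+0+0+1+0+0+1+1+0+0+0+0+1 mod 2 = 0
  c[16] = d·G[:,16] = (00111010101101001001100001)·(00000000000100000000000000) mod 2 = 0+0+0+0+0+0+0+0+0+0+0+1+0+0+0+0+0+0+0+0+0+0+0+0+0+0 mod 2 = 1
  c[17] = d·G[:,17] = (00111010101101001001100001)·(00000000000010000000000000) mod 2 = 0+0+0+0+0+0+0+0+0+0+0+0+0+0+0+0+0+0+0+0+0+0+0+0+0+0 mod 2 = 0
  c[18] = d·G[:,18] = (00111010101101001001100001)·(00000000000001000000000000) mod 2 = 0+0+0+0+0+0+0+0+0+0+0+0+0+1+0+0+0+0+0+0+0+0+0+0+0+0 mod 2 = 1
  c[19] = d·G[:,19] = (00111010101101001001100001)·(00000000000000100000000000) mod 2 = 0+0+0+0+0+0+0+0+0+0+0+0+0+0+0+0+0+0+0+0+0+0+0+0+0+0 mod 2 = 0
  c[20] = d·G[:,20] = (00111010101101001001100001)·(00000000000000010000000000) mod 2 = 0+0+0+0+0+0+0+0+0+0+0+0+0+0+0+0+0+0+0+0+0+0+0+0+0+0 mod 2 = 0
  c[21] = d·G[:,21] = (00111010101101001001100001)·(00000000000000001000000000) mod 2 = 0+0+0+0+0+0+0+0+0+0+0+0+0+0+0+0+1+0+0+0+0+0+0+0+0+0 mod 2 = 1
  c[22] = d·G[:,22] = (00111010101101001001100001)·(00000000000000000100000000) mod 2 = 0+0+0+0+0+0+0+0+0+0+0+0+0+0+0+0+0+0+0+0+0+0+0+0+0+0 mod 2 = 0
  c[23] = d·G[:,23] = (00111010101101001001100001)·(00000000000000000010000000) mod 2 = 0+0+0+0+0+0+0+0+0+0+0+0+0+0+0+0+0+0+0+0+0+0+0+0+0+0 mod 2 = 0
  c[24] = d·G[:,24] = (00111010101101001001100001)·(00000000000000000001000000) mod 2 = 0+0+0+0+0+0+0+0+0+0+0+0+0+0+0+0+0+0+0+1+0+0+0+0+0+0 mod 2 = 1
  c[25] = d·G[:,25] = (00111010101101001001100001)·(00000000000000000000100000) mod 2 = 0+0+0+0+0+0+0+0+0+0+0+0+0+0+0+0+0+0+0+0+1+0+0+0+0+0 mod 2 = 1
  c[26] = d·G[:,26] = (00111010101101001001100001)·(00000000000000000000010000) mod 2 = 0+0+0+0+0+0+0+0+0+0+0+0+0+0+0+0+0+0+0+0+0+0+0+0+0+0 mod 2 = 0
  c[27] = d·G[:,27] = (00111010101101001001100001)·(00000000000000000000001000) mod 2 = 0+0+0+0+0+0+0+0+0+0+0+0+0+0+0+0+0+0+0+0+0+0+0+0+0+0 mod 2 = 0
  c[28] = d·G[:,28] = (00111010101101001001100001)·(00000000000000000000000100) mod 2 = 0+0+0+0+0+0+0+0+0+0+0+0+0+0+0+0+0+0+0+0+0+0+0+0+0+0 mod 2 = 0
  c[29] = d·G[:,29] = (00111010101101001001100001)·(00000000000000000000000010) mod 2 = 0+0+0+0+0+0+0+0+0+0+0+0+0+0+0+0+0+0+0+0+0+0+0+0+0+0 mod 2 = 0
  c[30] = d·G[:,30] = (00111010101101001001100001)·(00000000000000000000000001) mod 2 = 0+0+0+0+0+0+0+0+0+0+0+0+0+0+0+0+0+0+0+0+0+0+0+0+0+1 mod 2 = 1
Codeword = 1000011110101010101001001100001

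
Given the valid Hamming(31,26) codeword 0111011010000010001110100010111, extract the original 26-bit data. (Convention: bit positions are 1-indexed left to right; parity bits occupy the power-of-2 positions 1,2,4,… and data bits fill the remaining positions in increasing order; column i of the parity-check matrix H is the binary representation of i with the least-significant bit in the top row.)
Parity bits occupy power-of-2 positions; data bits are at positions {3,5,6,7,9,10,11,12,13,14,15,17,18,19,20,21,22,23,24,25,26,27,28,29,30,31} (1-indexed).
Extract: c[3]=1 c[5]=0 c[6]=1 c[7]=1 c[9]=1 c[10]=0 c[11]=0 c[12]=0 c[13]=0 c[14]=0 c[15]=1 c[17]=0 c[18]=0 c[19]=1 c[20]=1 c[21]=1 c[22]=0 c[23]=1 c[24]=0 c[25]=0 c[26]=0 c[27]=1 c[28]=0 c[29]=1 c[30]=1 c[31]=1
Data = 10111000001001110100010111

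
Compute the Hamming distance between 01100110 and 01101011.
XOR = 00001101, count of 1s = 3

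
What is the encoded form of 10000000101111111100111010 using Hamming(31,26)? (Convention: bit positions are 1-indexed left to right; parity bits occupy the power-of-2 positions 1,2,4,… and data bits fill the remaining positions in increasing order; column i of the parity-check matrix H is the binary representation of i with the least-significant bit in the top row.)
Codeword c = d · G (mod 2), d = 10000000101111111100111010:
  c[0] = d·G[:,0] = (10000000101111111100111010)·(11011010101101010101010101) mod 2 = 1+0+0+0+0+0+0+0+1+0+1+1+0+1+0+1+0+1+0+0+0+1+0+0+0+0 mod 2 = 0
  c[1] = d·G[:,1] = (10000000101111111100111010)·(10110110011011001100110011) mod 2 = 1+0+0+0+0+0+0+0+0+0+1+0+1+1+0+0+1+1+0+0+1+1+0+0+1+0 mod 2 = 1
  c[2] = d·G[:,2] = (10000000101111111100111010)·(10000000000000000000000000) mod 2 = 1+0+0+0+0+0+0+0+0+0+0+0+0+0+0+0+0+0+0+0+0+0+0+0+0+0 mod 2 = 1
  c[3] = d·G[:,3] = (10000000101111111100111010)·(01110001111000111100001111) mod 2 = 0+0+0+0+0+0+0+0+1+0+1+0+0+0+1+1+1+1+0+0+0+0+1+0+1+0 mod 2 = 0
  c[4] = d·G[:,4] = (10000000101111111100111010)·(01000000000000000000000000) mod 2 = 0+0+0+0+0+0+0+0+0+0+0+0+0+0+0+0+0+0+0+0+0+0+0+0+0+0 mod 2 = 0
  c[5] = d·G[:,5] = (10000000101111111100111010)·(00100000000000000000000000) mod 2 = 0+0+0+0+0+0+0+0+0+0+0+0+0+0+0+0+0+0+0+0+0+0+0+0+0+0 mod 2 = 0
  c[6] = d·G[:,6] = (10000000101111111100111010)·(00010000000000000000000000) mod 2 = 0+0+0+0+0+0+0+0+0+0+0+0+0+0+0+0+0+0+0+0+0+0+0+0+0+0 mod 2 = 0
  c[7] = d·G[:,7] = (10000000101111111100111010)·(00001111111000000011111111) mod 2 = 0+0+0+0+0+0+0+0+1+0+1+0+0+0+0+0+0+0+0+0+1+1+1+0+1+0 mod 2 = 0
  c[8] = d·G[:,8] = (10000000101111111100111010)·(00001000000000000000000000) mod 2 = 0+0+0+0+0+0+0+0+0+0+0+0+0+0+0+0+0+0+0+0+0+0+0+0+0+0 mod 2 = 0
  c[9] = d·G[:,9] = (10000000101111111100111010)·(00000100000000000000000000) mod 2 = 0+0+0+0+0+0+0+0+0+0+0+0+0+0+0+0+0+0+0+0+0+0+0+0+0+0 mod 2 = 0
  c[10] = d·G[:,10] = (10000000101111111100111010)·(00000010000000000000000000) mod 2 = 0+0+0+0+0+0+0+0+0+0+0+0+0+0+0+0+0+0+0+0+0+0+0+0+0+0 mod 2 = 0
  c[11] = d·G[:,11] = (10000000101111111100111010)·(00000001000000000000000000) mod 2 = 0+0+0+0+0+0+0+0+0+0+0+0+0+0+0+0+0+0+0+0+0+0+0+0+0+0 mod 2 = 0
  c[12] = d·G[:,12] = (10000000101111111100111010)·(00000000100000000000000000) mod 2 = 0+0+0+0+0+0+0+0+1+0+0+0+0+0+0+0+0+0+0+0+0+0+0+0+0+0 mod 2 = 1
  c[13] = d·G[:,13] = (10000000101111111100111010)·(00000000010000000000000000) mod 2 = 0+0+0+0+0+0+0+0+0+0+0+0+0+0+0+0+0+0+0+0+0+0+0+0+0+0 mod 2 = 0
  c[14] = d·G[:,14] = (10000000101111111100111010)·(00000000001000000000000000) mod 2 = 0+0+0+0+0+0+0+0+0+0+1+0+0+0+0+0+0+0+0+0+0+0+0+0+0+0 mod 2 = 1
  c[15] = d·G[:,15] = (10000000101111111100111010)·(00000000000111111111111111) mod 2 = 0+0+0+0+0+0+0+0+0+0+0+1+1+1+1+1+1+1+0+0+1+1+1+0+1+0 mod 2 = 1
  c[16] = d·G[:,16] = (10000000101111111100111010)·(00000000000100000000000000) mod 2 = 0+0+0+0+0+0+0+0+0+0+0+1+0+0+0+0+0+0+0+0+0+0+0+0+0+0 mod 2 = 1
  c[17] = d·G[:,17] = (10000000101111111100111010)·(00000000000010000000000000) mod 2 = 0+0+0+0+0+0+0+0+0+0+0+0+1+0+0+0+0+0+0+0+0+0+0+0+0+0 mod 2 = 1
  c[18] = d·G[:,18] = (10000000101111111100111010)·(00000000000001000000000000) mod 2 = 0+0+0+0+0+0+0+0+0+0+0+0+0+1+0+0+0+0+0+0+0+0+0+0+0+0 mod 2 = 1
  c[19] = d·G[:,19] = (10000000101111111100111010)·(00000000000000100000000000) mod 2 = 0+0+0+0+0+0+0+0+0+0+0+0+0+0+1+0+0+0+0+0+0+0+0+0+0+0 mod 2 = 1
  c[20] = d·G[:,20] = (10000000101111111100111010)·(00000000000000010000000000) mod 2 = 0+0+0+0+0+0+0+0+0+0+0+0+0+0+0+1+0+0+0+0+0+0+0+0+0+0 mod 2 = 1
  c[21] = d·G[:,21] = (10000000101111111100111010)·(00000000000000001000000000) mod 2 = 0+0+0+0+0+0+0+0+0+0+0+0+0+0+0+0+1+0+0+0+0+0+0+0+0+0 mod 2 = 1
  c[22] = d·G[:,22] = (10000000101111111100111010)·(00000000000000000100000000) mod 2 = 0+0+0+0+0+0+0+0+0+0+0+0+0+0+0+0+0+1+0+0+0+0+0+0+0+0 mod 2 = 1
  c[23] = d·G[:,23] = (10000000101111111100111010)·(00000000000000000010000000) mod 2 = 0+0+0+0+0+0+0+0+0+0+0+0+0+0+0+0+0+0+0+0+0+0+0+0+0+0 mod 2 = 0
  c[24] = d·G[:,24] = (10000000101111111100111010)·(00000000000000000001000000) mod 2 = 0+0+0+0+0+0+0+0+0+0+0+0+0+0+0+0+0+0+0+0+0+0+0+0+0+0 mod 2 = 0
  c[25] = d·G[:,25] = (10000000101111111100111010)·(00000000000000000000100000) mod 2 = 0+0+0+0+0+0+0+0+0+0+0+0+0+0+0+0+0+0+0+0+1+0+0+0+0+0 mod 2 = 1
  c[26] = d·G[:,26] = (10000000101111111100111010)·(00000000000000000000010000) mod 2 = 0+0+0+0+0+0+0+0+0+0+0+0+0+0+0+0+0+0+0+0+0+1+0+0+0+0 mod 2 = 1
  c[27] = d·G[:,27] = (10000000101111111100111010)·(00000000000000000000001000) mod 2 = 0+0+0+0+0+0+0+0+0+0+0+0+0+0+0+0+0+0+0+0+0+0+1+0+0+0 mod 2 = 1
  c[28] = d·G[:,28] = (10000000101111111100111010)·(00000000000000000000000100) mod 2 = 0+0+0+0+0+0+0+0+0+0+0+0+0+0+0+0+0+0+0+0+0+0+0+0+0+0 mod 2 = 0
  c[29] = d·G[:,29] = (10000000101111111100111010)·(00000000000000000000000010) mod 2 = 0+0+0+0+0+0+0+0+0+0+0+0+0+0+0+0+0+0+0+0+0+0+0+0+1+0 mod 2 = 1
  c[30] = d·G[:,30] = (10000000101111111100111010)·(00000000000000000000000001) mod 2 = 0+0+0+0+0+0+0+0+0+0+0+0+0+0+0+0+0+0+0+0+0+0+0+0+0+0 mod 2 = 0
Codeword = 0110000000001011111111100111010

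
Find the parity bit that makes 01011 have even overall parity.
Sum of data bits: 0+1+0+1+1 = 3.
3 mod 2 = 1, so parity bit = 1.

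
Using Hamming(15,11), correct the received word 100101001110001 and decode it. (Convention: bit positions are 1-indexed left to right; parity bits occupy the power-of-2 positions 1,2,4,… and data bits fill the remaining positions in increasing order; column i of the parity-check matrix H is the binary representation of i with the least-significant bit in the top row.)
Syndrome s = H · r^T (mod 2), r = 100101001110001:
  s[0] = (101010101010101)·(100101001110001) mod 2 = 1+0+0+0+0+0+0+0+1+0+1+0+0+0+1 mod 2 = 0
  s[1] = (011001100110011)·(100101001110001) mod 2 = 0+0+0+0+0+1+0+0+0+1+1+0+0+0+1 mod 2 = 0
  s[2] = (000111100001111)·(100101001110001) mod 2 = 0+0+0+1+0+1+0+0+0+0+0+0+0+0+1 mod 2 = 1
  s[3] = (000000011111111)·(100101001110001) mod 2 = 0+0+0+0+0+0+0+0+1+1+1+0+0+0+1 mod 2 = 0
Syndrome = 0010
Column 4 of H equals this syndrome → error at bit 4 (1-indexed).
Flip bit 4: 100101001110001 → 100001001110001
Extract data bits at positions {3,5,6,7,9,10,11,12,13,14,15}: 00101110001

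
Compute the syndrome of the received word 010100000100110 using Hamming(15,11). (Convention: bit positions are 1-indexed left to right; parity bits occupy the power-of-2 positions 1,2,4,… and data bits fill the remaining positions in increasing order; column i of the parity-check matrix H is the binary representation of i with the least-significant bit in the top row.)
Syndrome s = H · r^T (mod 2), r = 010100000100110:
  s[0] = (101010101010101)·(010100000100110) mod 2 = 0+0+0+0+0+0+0+0+0+0+0+0+1+0+0 mod 2 = 1
  s[1] = (011001100110011)·(010100000100110) mod 2 = 0+1+0+0+0+0+0+0+0+1+0+0+0+1+0 mod 2 = 1
  s[2] = (000111100001111)·(010100000100110) mod 2 = 0+0+0+1+0+0+0+0+0+0+0+0+1+1+0 mod 2 = 1
  s[3] = (000000011111111)·(010100000100110) mod 2 = 0+0+0+0+0+0+0+0+0+1+0+0+1+1+0 mod 2 = 1
Syndrome = 1111
Non-zero syndrome: error at position 15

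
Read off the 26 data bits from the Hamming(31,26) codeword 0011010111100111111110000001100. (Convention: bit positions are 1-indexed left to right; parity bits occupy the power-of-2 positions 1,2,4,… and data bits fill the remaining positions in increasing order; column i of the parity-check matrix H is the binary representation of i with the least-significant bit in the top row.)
Parity bits occupy power-of-2 positions; data bits are at positions {3,5,6,7,9,10,11,12,13,14,15,17,18,19,20,21,22,23,24,25,26,27,28,29,30,31} (1-indexed).
Extract: c[3]=1 c[5]=0 c[6]=1 c[7]=0 c[9]=1 c[10]=1 c[11]=1 c[12]=0 c[13]=0 c[14]=1 c[15]=1 c[17]=1 c[18]=1 c[19]=1 c[20]=1 c[21]=1 c[22]=0 c[23]=0 c[24]=0 c[25]=0 c[26]=0 c[27]=0 c[28]=1 c[29]=1 c[30]=0 c[31]=0
Data = 10101110011111110000001100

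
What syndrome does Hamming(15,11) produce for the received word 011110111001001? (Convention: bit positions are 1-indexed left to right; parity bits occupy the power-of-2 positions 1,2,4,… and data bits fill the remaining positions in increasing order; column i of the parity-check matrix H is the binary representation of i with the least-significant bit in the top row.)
Syndrome s = H · r^T (mod 2), r = 011110111001001:
  s[0] = (101010101010101)·(011110111001001) mod 2 = 0+0+1+0+1+0+1+0+1+0+0+0+0+0+1 mod 2 = 1
  s[1] = (011001100110011)·(011110111001001) mod 2 = 0+1+1+0+0+0+1+0+0+0+0+0+0+0+1 mod 2 = 0
  s[2] = (000111100001111)·(011110111001001) mod 2 = 0+0+0+1+1+0+1+0+0+0+0+1+0+0+1 mod 2 = 1
  s[3] = (000000011111111)·(011110111001001) mod 2 = 0+0+0+0+0+0+0+1+1+0+0+1+0+0+1 mod 2 = 0
Syndrome = 1010
Non-zero syndrome: error at position 5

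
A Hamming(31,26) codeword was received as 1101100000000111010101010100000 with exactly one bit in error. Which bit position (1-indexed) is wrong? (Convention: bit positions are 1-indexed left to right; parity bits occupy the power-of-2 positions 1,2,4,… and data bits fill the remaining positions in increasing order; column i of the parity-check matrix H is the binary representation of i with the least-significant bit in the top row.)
Syndrome s = H · r^T (mod 2), r = 1101100000000111010101010100000:
  s[0] = (1010101010101010101010101010101)·(1101100000000111010101010100000) mod 2 = 1+0+0+0+1+0+0+0+0+0+0+0+0+0+1+0+0+0+0+0+0+0+0+0+0+0+0+0+0+0+0 mod 2 = 1
  s[1] = (0110011001100110011001100110011)·(1101100000000111010101010100000) mod 2 = 0+1+0+0+0+0+0+0+0+0+0+0+0+1+1+0+0+1+0+0+0+1+0+0+0+1+0+0+0+0+0 mod 2 = 0
  s[2] = (0001111000011110000111100001111)·(1101100000000111010101010100000) mod 2 = 0+0+0+1+1+0+0+0+0+0+0+0+0+1+1+0+0+0+0+1+0+1+0+0+0+0+0+0+0+0+0 mod 2 = 0
  s[3] = (0000000111111110000000011111111)·(1101100000000111010101010100000) mod 2 = 0+0+0+0+0+0+0+0+0+0+0+0+0+1+1+0+0+0+0+0+0+0+0+1+0+1+0+0+0+0+0 mod 2 = 0
  s[4] = (0000000000000001111111111111111)·(1101100000000111010101010100000) mod 2 = 0+0+0+0+0+0+0+0+0+0+0+0+0+0+0+1+0+1+0+1+0+1+0+1+0+1+0+0+0+0+0 mod 2 = 0
Syndrome = 10000
Column i of H is the binary representation of i, so the syndrome is the binary index of the flipped bit.
Read s = 10000 with s[0] as LSB: 1·2^0 + 0·2^1 + 0·2^2 + 0·2^3 + 0·2^4 = 1.
Error is at bit position 1.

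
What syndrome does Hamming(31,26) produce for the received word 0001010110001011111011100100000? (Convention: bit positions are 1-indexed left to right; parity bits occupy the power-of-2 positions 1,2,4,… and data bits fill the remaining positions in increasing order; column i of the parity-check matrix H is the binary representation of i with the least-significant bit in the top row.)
Syndrome s = H · r^T (mod 2), r = 0001010110001011111011100100000:
  s[0] = (1010101010101010101010101010101)·(0001010110001011111011100100000) mod 2 = 0+0+0+0+0+0+0+0+1+0+0+0+1+0+1+0+1+0+1+0+1+0+1+0+0+0+0+0+0+0+0 mod 2 = 1
  s[1] = (0110011001100110011001100110011)·(0001010110001011111011100100000) mod 2 = 0+0+0+0+0+1+0+0+0+0+0+0+0+0+1+0+0+1+1+0+0+1+1+0+0+1+0+0+0+0+0 mod 2 = 1
  s[2] = (0001111000011110000111100001111)·(0001010110001011111011100100000) mod 2 = 0+0+0+1+0+1+0+0+0+0+0+0+1+0+1+0+0+0+0+0+1+1+1+0+0+0+0+0+0+0+0 mod 2 = 1
  s[3] = (0000000111111110000000011111111)·(0001010110001011111011100100000) mod 2 = 0+0+0+0+0+0+0+1+1+0+0+0+1+0+1+0+0+0+0+0+0+0+0+0+0+1+0+0+0+0+0 mod 2 = 1
  s[4] = (0000000000000001111111111111111)·(0001010110001011111011100100000) mod 2 = 0+0+0+0+0+0+0+0+0+0+0+0+0+0+0+1+1+1+1+0+1+1+1+0+0+1+0+0+0+0+0 mod 2 = 0
Syndrome = 11110
Non-zero syndrome: error at position 15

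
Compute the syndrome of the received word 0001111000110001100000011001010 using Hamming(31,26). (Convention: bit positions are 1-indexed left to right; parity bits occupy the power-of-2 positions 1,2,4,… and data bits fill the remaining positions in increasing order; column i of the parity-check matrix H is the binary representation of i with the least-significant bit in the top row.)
Syndrome s = H · r^T (mod 2), r = 0001111000110001100000011001010:
  s[0] = (1010101010101010101010101010101)·(0001111000110001100000011001010) mod 2 = 0+0+0+0+1+0+1+0+0+0+1+0+0+0+0+0+1+0+0+0+0+0+0+0+1+0+0+0+0+0+0 mod 2 = 1
  s[1] = (0110011001100110011001100110011)·(0001111000110001100000011001010) mod 2 = 0+0+0+0+0+1+1+0+0+0+1+0+0+0+0+0+0+0+0+0+0+0+0+0+0+0+0+0+0+1+0 mod 2 = 0
  s[2] = (0001111000011110000111100001111)·(0001111000110001100000011001010) mod 2 = 0+0+0+1+1+1+1+0+0+0+0+1+0+0+0+0+0+0+0+0+0+0+0+0+0+0+0+1+0+1+0 mod 2 = 1
  s[3] = (0000000111111110000000011111111)·(0001111000110001100000011001010) mod 2 = 0+0+0+0+0+0+0+0+0+0+1+1+0+0+0+0+0+0+0+0+0+0+0+1+1+0+0+1+0+1+0 mod 2 = 0
  s[4] = (0000000000000001111111111111111)·(0001111000110001100000011001010) mod 2 = 0+0+0+0+0+0+0+0+0+0+0+0+0+0+0+1+1+0+0+0+0+0+0+1+1+0+0+1+0+1+0 mod 2 = 0
Syndrome = 10100
Non-zero syndrome: error at position 5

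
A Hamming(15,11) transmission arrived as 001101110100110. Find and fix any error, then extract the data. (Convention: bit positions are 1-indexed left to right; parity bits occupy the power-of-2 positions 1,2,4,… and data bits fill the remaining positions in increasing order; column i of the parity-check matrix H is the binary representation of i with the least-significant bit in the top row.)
Syndrome s = H · r^T (mod 2), r = 001101110100110:
  s[0] = (101010101010101)·(001101110100110) mod 2 = 0+0+1+0+0+0+1+0+0+0+0+0+1+0+0 mod 2 = 1
  s[1] = (011001100110011)·(001101110100110) mod 2 = 0+0+1+0+0+1+1+0+0+1+0+0+0+1+0 mod 2 = 1
  s[2] = (000111100001111)·(001101110100110) mod 2 = 0+0+0+1+0+1+1+0+0+0+0+0+1+1+0 mod 2 = 1
  s[3] = (000000011111111)·(001101110100110) mod 2 = 0+0+0+0+0+0+0+1+0+1+0+0+1+1+0 mod 2 = 0
Syndrome = 1110
Column 7 of H equals this syndrome → error at bit 7 (1-indexed).
Flip bit 7: 001101110100110 → 001101010100110
Extract data bits at positions {3,5,6,7,9,10,11,12,13,14,15}: 10100100110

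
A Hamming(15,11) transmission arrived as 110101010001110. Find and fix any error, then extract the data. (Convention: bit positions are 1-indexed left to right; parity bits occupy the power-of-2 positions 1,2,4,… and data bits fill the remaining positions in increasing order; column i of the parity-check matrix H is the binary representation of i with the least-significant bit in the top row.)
Syndrome s = H · r^T (mod 2), r = 110101010001110:
  s[0] = (101010101010101)·(110101010001110) mod 2 = 1+0+0+0+0+0+0+0+0+0+0+0+1+0+0 mod 2 = 0
  s[1] = (011001100110011)·(110101010001110) mod 2 = 0+1+0+0+0+1+0+0+0+0+0+0+0+1+0 mod 2 = 1
  s[2] = (000111100001111)·(110101010001110) mod 2 = 0+0+0+1+0+1+0+0+0+0+0+1+1+1+0 mod 2 = 1
  s[3] = (000000011111111)·(110101010001110) mod 2 = 0+0+0+0+0+0+0+1+0+0+0+1+1+1+0 mod 2 = 0
Syndrome = 0110
Column 6 of H equals this syndrome → error at bit 6 (1-indexed).
Flip bit 6: 110101010001110 → 110100010001110
Extract data bits at positions {3,5,6,7,9,10,11,12,13,14,15}: 00000001110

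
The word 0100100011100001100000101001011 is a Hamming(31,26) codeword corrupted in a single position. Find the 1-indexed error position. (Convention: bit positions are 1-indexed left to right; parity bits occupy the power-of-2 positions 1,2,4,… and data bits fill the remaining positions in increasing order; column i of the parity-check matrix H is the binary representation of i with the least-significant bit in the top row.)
Syndrome s = H · r^T (mod 2), r = 0100100011100001100000101001011:
  s[0] = (1010101010101010101010101010101)·(0100100011100001100000101001011) mod 2 = 0+0+0+0+1+0+0+0+1+0+1+0+0+0+0+0+1+0+0+0+0+0+1+0+1+0+0+0+0+0+1 mod 2 = 1
  s[1] = (0110011001100110011001100110011)·(0100100011100001100000101001011) mod 2 = 0+1+0+0+0+0+0+0+0+1+1+0+0+0+0+0+0+0+0+0+0+0+1+0+0+0+0+0+0+1+1 mod 2 = 0
  s[2] = (0001111000011110000111100001111)·(0100100011100001100000101001011) mod 2 = 0+0+0+0+1+0+0+0+0+0+0+0+0+0+0+0+0+0+0+0+0+0+1+0+0+0+0+1+0+1+1 mod 2 = 1
  s[3] = (0000000111111110000000011111111)·(0100100011100001100000101001011) mod 2 = 0+0+0+0+0+0+0+0+1+1+1+0+0+0+0+0+0+0+0+0+0+0+0+0+1+0+0+1+0+1+1 mod 2 = 1
  s[4] = (0000000000000001111111111111111)·(0100100011100001100000101001011) mod 2 = 0+0+0+0+0+0+0+0+0+0+0+0+0+0+0+1+1+0+0+0+0+0+1+0+1+0+0+1+0+1+1 mod 2 = 1
Syndrome = 10111
Column i of H is the binary representation of i, so the syndrome is the binary index of the flipped bit.
Read s = 10111 with s[0] as LSB: 1·2^0 + 0·2^1 + 1·2^2 + 1·2^3 + 1·2^4 = 29.
Error is at bit position 29.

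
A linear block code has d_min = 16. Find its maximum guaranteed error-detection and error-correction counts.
(a) Detection requires d_min ≥ e+1, so e ≤ d_min − 1 = 15.
(b) Correction requires d_min ≥ 2t+1, so t ≤ ⌊(d_min − 1)/2⌋ = ⌊15/2⌋ = 7.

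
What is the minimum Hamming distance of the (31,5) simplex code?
d_min = 16 (every nonzero codeword of the simplex code S_5 has weight 2^(r−1) = 16).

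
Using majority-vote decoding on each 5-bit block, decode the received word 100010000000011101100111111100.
Split into 5-bit blocks and majority-vote each:
  block 1 = 10001: 2 ones, 3 zeros → 0
  block 2 = 00000: 0 ones, 5 zeros → 0
  block 3 = 00011: 2 ones, 3 zeros → 0
  block 4 = 10110: 3 ones, 2 zeros → 1
  block 5 = 01111: 4 ones, 1 zeros → 1
  block 6 = 11100: 3 ones, 2 zeros → 1
Decoded = 000111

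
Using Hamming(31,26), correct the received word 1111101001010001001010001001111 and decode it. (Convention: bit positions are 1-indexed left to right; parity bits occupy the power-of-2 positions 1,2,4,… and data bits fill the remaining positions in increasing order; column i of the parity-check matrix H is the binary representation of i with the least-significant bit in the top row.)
Syndrome s = H · r^T (mod 2), r = 1111101001010001001010001001111:
  s[0] = (1010101010101010101010101010101)·(1111101001010001001010001001111) mod 2 = 1+0+1+0+1+0+1+0+0+0+0+0+0+0+0+0+0+0+1+0+1+0+0+0+1+0+0+0+1+0+1 mod 2 = 1
  s[1] = (0110011001100110011001100110011)·(1111101001010001001010001001111) mod 2 = 0+1+1+0+0+0+1+0+0+1+0+0+0+0+0+0+0+0+1+0+0+0+0+0+0+0+0+0+0+1+1 mod 2 = 1
  s[2] = (0001111000011110000111100001111)·(1111101001010001001010001001111) mod 2 = 0+0+0+1+1+0+1+0+0+0+0+1+0+0+0+0+0+0+0+0+1+0+0+0+0+0+0+1+1+1+1 mod 2 = 1
  s[3] = (0000000111111110000000011111111)·(1111101001010001001010001001111) mod 2 = 0+0+0+0+0+0+0+0+0+1+0+1+0+0+0+0+0+0+0+0+0+0+0+0+1+0+0+1+1+1+1 mod 2 = 1
  s[4] = (0000000000000001111111111111111)·(1111101001010001001010001001111) mod 2 = 0+0+0+0+0+0+0+0+0+0+0+0+0+0+0+1+0+0+1+0+1+0+0+0+1+0+0+1+1+1+1 mod 2 = 0
Syndrome = 11110
Column 15 of H equals this syndrome → error at bit 15 (1-indexed).
Flip bit 15: 1111101001010001001010001001111 → 1111101001010011001010001001111
Extract data bits at positions {3,5,6,7,9,10,11,12,13,14,15,17,18,19,20,21,22,23,24,25,26,27,28,29,30,31}: 11010101001001010001001111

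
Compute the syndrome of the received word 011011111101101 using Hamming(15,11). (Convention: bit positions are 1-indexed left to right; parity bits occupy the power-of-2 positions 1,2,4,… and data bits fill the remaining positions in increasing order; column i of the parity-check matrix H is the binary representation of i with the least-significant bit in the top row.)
Syndrome s = H · r^T (mod 2), r = 011011111101101:
  s[0] = (101010101010101)·(011011111101101) mod 2 = 0+0+1+0+1+0+1+0+1+0+0+0+1+0+1 mod 2 = 0
  s[1] = (011001100110011)·(011011111101101) mod 2 = 0+1+1+0+0+1+1+0+0+1+0+0+0+0+1 mod 2 = 0
  s[2] = (000111100001111)·(011011111101101) mod 2 = 0+0+0+0+1+1+1+0+0+0+0+1+1+0+1 mod 2 = 0
  s[3] = (000000011111111)·(011011111101101) mod 2 = 0+0+0+0+0+0+0+1+1+1+0+1+1+0+1 mod 2 = 0
Syndrome = 0000
s = 0: no error detected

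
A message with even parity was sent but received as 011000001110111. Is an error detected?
Sum of received bits: 0+1+1+0+0+0+0+0+1+1+1+0+1+1+1 = 8; 8 mod 2 = 0. Result is 0 → no error detected.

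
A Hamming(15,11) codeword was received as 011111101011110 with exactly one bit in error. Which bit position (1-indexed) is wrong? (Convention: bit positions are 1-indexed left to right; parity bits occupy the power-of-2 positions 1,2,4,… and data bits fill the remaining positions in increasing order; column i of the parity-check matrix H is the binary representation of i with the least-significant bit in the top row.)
Syndrome s = H · r^T (mod 2), r = 011111101011110:
  s[0] = (101010101010101)·(011111101011110) mod 2 = 0+0+1+0+1+0+1+0+1+0+1+0+1+0+0 mod 2 = 0
  s[1] = (011001100110011)·(011111101011110) mod 2 = 0+1+1+0+0+1+1+0+0+0+1+0+0+1+0 mod 2 = 0
  s[2] = (000111100001111)·(011111101011110) mod 2 = 0+0+0+1+1+1+1+0+0+0+0+1+1+1+0 mod 2 = 1
  s[3] = (000000011111111)·(011111101011110) mod 2 = 0+0+0+0+0+0+0+0+1+0+1+1+1+1+0 mod 2 = 1
Syndrome = 0011
Column i of H is the binary representation of i, so the syndrome is the binary index of the flipped bit.
Read s = 0011 with s[0] as LSB: 0·2^0 + 0·2^1 + 1·2^2 + 1·2^3 = 12.
Error is at bit position 12.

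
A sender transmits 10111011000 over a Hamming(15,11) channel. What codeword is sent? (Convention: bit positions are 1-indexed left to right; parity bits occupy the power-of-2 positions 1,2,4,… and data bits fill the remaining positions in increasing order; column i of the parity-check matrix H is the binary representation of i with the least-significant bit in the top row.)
Codeword c = d · G (mod 2), d = 10111011000:
  c[0] = d·G[:,0] = (10111011000)·(11011010101) mod 2 = 1+0+0+1+1+0+1+0+0+0+0 mod 2 = 0
  c[1] = d·G[:,1] = (10111011000)·(10110110011) mod 2 = 1+0+1+1+0+0+1+0+0+0+0 mod 2 = 0
  c[2] = d·G[:,2] = (10111011000)·(10000000000) mod 2 = 1+0+0+0+0+0+0+0+0+0+0 mod 2 = 1
  c[3] = d·G[:,3] = (10111011000)·(01110001111) mod 2 = 0+0+1+1+0+0+0+1+0+0+0 mod 2 = 1
  c[4] = d·G[:,4] = (10111011000)·(01000000000) mod 2 = 0+0+0+0+0+0+0+0+0+0+0 mod 2 = 0
  c[5] = d·G[:,5] = (10111011000)·(00100000000) mod 2 = 0+0+1+0+0+0+0+0+0+0+0 mod 2 = 1
  c[6] = d·G[:,6] = (10111011000)·(00010000000) mod 2 = 0+0+0+1+0+0+0+0+0+0+0 mod 2 = 1
  c[7] = d·G[:,7] = (10111011000)·(00001111111) mod 2 = 0+0+0+0+1+0+1+1+0+0+0 mod 2 = 1
  c[8] = d·G[:,8] = (10111011000)·(00001000000) mod 2 = 0+0+0+0+1+0+0+0+0+0+0 mod 2 = 1
  c[9] = d·G[:,9] = (10111011000)·(00000100000) mod 2 = 0+0+0+0+0+0+0+0+0+0+0 mod 2 = 0
  c[10] = d·G[:,10] = (10111011000)·(00000010000) mod 2 = 0+0+0+0+0+0+1+0+0+0+0 mod 2 = 1
  c[11] = d·G[:,11] = (10111011000)·(00000001000) mod 2 = 0+0+0+0+0+0+0+1+0+0+0 mod 2 = 1
  c[12] = d·G[:,12] = (10111011000)·(00000000100) mod 2 = 0+0+0+0+0+0+0+0+0+0+0 mod 2 = 0
  c[13] = d·G[:,13] = (10111011000)·(00000000010) mod 2 = 0+0+0+0+0+0+0+0+0+0+0 mod 2 = 0
  c[14] = d·G[:,14] = (10111011000)·(00000000001) mod 2 = 0+0+0+0+0+0+0+0+0+0+0 mod 2 = 0
Codeword = 001101111011000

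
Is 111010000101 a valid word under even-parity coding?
Sum of all bits: 1+1+1+0+1+0+0+0+0+1+0+1 = 6; 6 mod 2 = 0. Result is 0 → valid parity.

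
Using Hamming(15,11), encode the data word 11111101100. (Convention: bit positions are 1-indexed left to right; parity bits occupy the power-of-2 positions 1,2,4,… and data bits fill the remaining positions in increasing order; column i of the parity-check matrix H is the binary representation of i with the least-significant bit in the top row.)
Codeword c = d · G (mod 2), d = 11111101100:
  c[0] = d·G[:,0] = (11111101100)·(11011010101) mod 2 = 1+1+0+1+1+0+0+0+1+0+0 mod 2 = 1
  c[1] = d·G[:,1] = (11111101100)·(10110110011) mod 2 = 1+0+1+1+0+1+0+0+0+0+0 mod 2 = 0
  c[2] = d·G[:,2] = (11111101100)·(10000000000) mod 2 = 1+0+0+0+0+0+0+0+0+0+0 mod 2 = 1
  c[3] = d·G[:,3] = (11111101100)·(01110001111) mod 2 = 0+1+1+1+0+0+0+1+1+0+0 mod 2 = 1
  c[4] = d·G[:,4] = (11111101100)·(01000000000) mod 2 = 0+1+0+0+0+0+0+0+0+0+0 mod 2 = 1
  c[5] = d·G[:,5] = (11111101100)·(00100000000) mod 2 = 0+0+1+0+0+0+0+0+0+0+0 mod 2 = 1
  c[6] = d·G[:,6] = (11111101100)·(00010000000) mod 2 = 0+0+0+1+0+0+0+0+0+0+0 mod 2 = 1
  c[7] = d·G[:,7] = (11111101100)·(00001111111) mod 2 = 0+0+0+0+1+1+0+1+1+0+0 mod 2 = 0
  c[8] = d·G[:,8] = (11111101100)·(00001000000) mod 2 = 0+0+0+0+1+0+0+0+0+0+0 mod 2 = 1
  c[9] = d·G[:,9] = (11111101100)·(00000100000) mod 2 = 0+0+0+0+0+1+0+0+0+0+0 mod 2 = 1
  c[10] = d·G[:,10] = (11111101100)·(00000010000) mod 2 = 0+0+0+0+0+0+0+0+0+0+0 mod 2 = 0
  c[11] = d·G[:,11] = (11111101100)·(00000001000) mod 2 = 0+0+0+0+0+0+0+1+0+0+0 mod 2 = 1
  c[12] = d·G[:,12] = (11111101100)·(00000000100) mod 2 = 0+0+0+0+0+0+0+0+1+0+0 mod 2 = 1
  c[13] = d·G[:,13] = (11111101100)·(00000000010) mod 2 = 0+0+0+0+0+0+0+0+0+0+0 mod 2 = 0
  c[14] = d·G[:,14] = (11111101100)·(00000000001) mod 2 = 0+0+0+0+0+0+0+0+0+0+0 mod 2 = 0
Codeword = 101111101101100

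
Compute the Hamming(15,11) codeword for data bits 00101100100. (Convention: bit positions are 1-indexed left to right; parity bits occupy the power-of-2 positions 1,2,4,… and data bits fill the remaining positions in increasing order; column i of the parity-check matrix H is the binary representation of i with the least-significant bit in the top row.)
Codeword c = d · G (mod 2), d = 00101100100:
  c[0] = d·G[:,0] = (00101100100)·(11011010101) mod 2 = 0+0+0+0+1+0+0+0+1+0+0 mod 2 = 0
  c[1] = d·G[:,1] = (00101100100)·(10110110011) mod 2 = 0+0+1+0+0+1+0+0+0+0+0 mod 2 = 0
  c[2] = d·G[:,2] = (00101100100)·(10000000000) mod 2 = 0+0+0+0+0+0+0+0+0+0+0 mod 2 = 0
  c[3] = d·G[:,3] = (00101100100)·(01110001111) mod 2 = 0+0+1+0+0+0+0+0+1+0+0 mod 2 = 0
  c[4] = d·G[:,4] = (00101100100)·(01000000000) mod 2 = 0+0+0+0+0+0+0+0+0+0+0 mod 2 = 0
  c[5] = d·G[:,5] = (00101100100)·(00100000000) mod 2 = 0+0+1+0+0+0+0+0+0+0+0 mod 2 = 1
  c[6] = d·G[:,6] = (00101100100)·(00010000000) mod 2 = 0+0+0+0+0+0+0+0+0+0+0 mod 2 = 0
  c[7] = d·G[:,7] = (00101100100)·(00001111111) mod 2 = 0+0+0+0+1+1+0+0+1+0+0 mod 2 = 1
  c[8] = d·G[:,8] = (00101100100)·(00001000000) mod 2 = 0+0+0+0+1+0+0+0+0+0+0 mod 2 = 1
  c[9] = d·G[:,9] = (00101100100)·(00000100000) mod 2 = 0+0+0+0+0+1+0+0+0+0+0 mod 2 = 1
  c[10] = d·G[:,10] = (00101100100)·(00000010000) mod 2 = 0+0+0+0+0+0+0+0+0+0+0 mod 2 = 0
  c[11] = d·G[:,11] = (00101100100)·(00000001000) mod 2 = 0+0+0+0+0+0+0+0+0+0+0 mod 2 = 0
  c[12] = d·G[:,12] = (00101100100)·(00000000100) mod 2 = 0+0+0+0+0+0+0+0+1+0+0 mod 2 = 1
  c[13] = d·G[:,13] = (00101100100)·(00000000010) mod 2 = 0+0+0+0+0+0+0+0+0+0+0 mod 2 = 0
  c[14] = d·G[:,14] = (00101100100)·(00000000001) mod 2 = 0+0+0+0+0+0+0+0+0+0+0 mod 2 = 0
Codeword = 000001011100100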